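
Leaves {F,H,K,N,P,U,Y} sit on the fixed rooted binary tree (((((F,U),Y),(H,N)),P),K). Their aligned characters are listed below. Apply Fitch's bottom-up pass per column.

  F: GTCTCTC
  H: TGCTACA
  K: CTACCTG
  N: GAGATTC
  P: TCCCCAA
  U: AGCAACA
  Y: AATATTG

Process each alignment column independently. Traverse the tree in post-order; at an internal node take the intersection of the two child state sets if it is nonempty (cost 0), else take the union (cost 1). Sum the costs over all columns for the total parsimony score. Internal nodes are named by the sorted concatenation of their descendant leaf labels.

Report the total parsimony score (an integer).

26

FU@0: {G} ∪ {A} = {A,G} (union, +1)
FUY@0: {A,G} ∩ {A} = {A} (intersection, +0)
HN@0: {T} ∪ {G} = {G,T} (union, +1)
FHNUY@0: {A} ∪ {G,T} = {A,G,T} (union, +1)
FHNPUY@0: {A,G,T} ∩ {T} = {T} (intersection, +0)
FHKNPUY@0: {T} ∪ {C} = {C,T} (union, +1)
FU@1: {T} ∪ {G} = {G,T} (union, +1)
FUY@1: {G,T} ∪ {A} = {A,G,T} (union, +1)
HN@1: {G} ∪ {A} = {A,G} (union, +1)
FHNUY@1: {A,G,T} ∩ {A,G} = {A,G} (intersection, +0)
FHNPUY@1: {A,G} ∪ {C} = {A,C,G} (union, +1)
FHKNPUY@1: {A,C,G} ∪ {T} = {A,C,G,T} (union, +1)
FU@2: {C} ∩ {C} = {C} (intersection, +0)
FUY@2: {C} ∪ {T} = {C,T} (union, +1)
HN@2: {C} ∪ {G} = {C,G} (union, +1)
FHNUY@2: {C,T} ∩ {C,G} = {C} (intersection, +0)
FHNPUY@2: {C} ∩ {C} = {C} (intersection, +0)
FHKNPUY@2: {C} ∪ {A} = {A,C} (union, +1)
FU@3: {T} ∪ {A} = {A,T} (union, +1)
FUY@3: {A,T} ∩ {A} = {A} (intersection, +0)
HN@3: {T} ∪ {A} = {A,T} (union, +1)
FHNUY@3: {A} ∩ {A,T} = {A} (intersection, +0)
FHNPUY@3: {A} ∪ {C} = {A,C} (union, +1)
FHKNPUY@3: {A,C} ∩ {C} = {C} (intersection, +0)
FU@4: {C} ∪ {A} = {A,C} (union, +1)
FUY@4: {A,C} ∪ {T} = {A,C,T} (union, +1)
HN@4: {A} ∪ {T} = {A,T} (union, +1)
FHNUY@4: {A,C,T} ∩ {A,T} = {A,T} (intersection, +0)
FHNPUY@4: {A,T} ∪ {C} = {A,C,T} (union, +1)
FHKNPUY@4: {A,C,T} ∩ {C} = {C} (intersection, +0)
FU@5: {T} ∪ {C} = {C,T} (union, +1)
FUY@5: {C,T} ∩ {T} = {T} (intersection, +0)
HN@5: {C} ∪ {T} = {C,T} (union, +1)
FHNUY@5: {T} ∩ {C,T} = {T} (intersection, +0)
FHNPUY@5: {T} ∪ {A} = {A,T} (union, +1)
FHKNPUY@5: {A,T} ∩ {T} = {T} (intersection, +0)
FU@6: {C} ∪ {A} = {A,C} (union, +1)
FUY@6: {A,C} ∪ {G} = {A,C,G} (union, +1)
HN@6: {A} ∪ {C} = {A,C} (union, +1)
FHNUY@6: {A,C,G} ∩ {A,C} = {A,C} (intersection, +0)
FHNPUY@6: {A,C} ∩ {A} = {A} (intersection, +0)
FHKNPUY@6: {A} ∪ {G} = {A,G} (union, +1)
per-site changes: [4, 5, 3, 3, 4, 3, 4]; total = 26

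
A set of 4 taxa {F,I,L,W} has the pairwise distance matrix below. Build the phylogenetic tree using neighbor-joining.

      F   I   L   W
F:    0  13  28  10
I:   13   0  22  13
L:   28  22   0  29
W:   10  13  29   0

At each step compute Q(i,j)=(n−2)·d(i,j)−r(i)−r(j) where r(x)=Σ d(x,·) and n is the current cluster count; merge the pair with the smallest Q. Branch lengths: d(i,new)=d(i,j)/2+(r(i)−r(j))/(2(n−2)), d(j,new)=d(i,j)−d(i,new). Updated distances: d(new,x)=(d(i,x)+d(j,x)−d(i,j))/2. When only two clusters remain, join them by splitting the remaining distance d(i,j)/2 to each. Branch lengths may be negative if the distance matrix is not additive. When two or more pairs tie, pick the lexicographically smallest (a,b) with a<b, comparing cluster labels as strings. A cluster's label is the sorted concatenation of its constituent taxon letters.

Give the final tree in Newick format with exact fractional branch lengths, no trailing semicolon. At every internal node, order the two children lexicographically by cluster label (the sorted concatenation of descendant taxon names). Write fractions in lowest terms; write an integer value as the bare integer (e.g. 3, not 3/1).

(((F:19/4,W:21/4):19/4,I:13/4):75/8,L:75/8)

1. join F+W (d=10, Q=-83) ⇒ FW; edges |F|=19/4, |W|=21/4
  updated: d(FW,I)=8, d(FW,L)=47/2
2. join FW+I (d=8, Q=-107/2) ⇒ FIW; edges |FW|=19/4, |I|=13/4
  updated: d(FIW,L)=75/4
3. join FIW+L (d=75/4) ⇒ FILW; edges |FIW|=75/8, |L|=75/8
final tree: (((F:19/4,W:21/4):19/4,I:13/4):75/8,L:75/8)
total length: 147/4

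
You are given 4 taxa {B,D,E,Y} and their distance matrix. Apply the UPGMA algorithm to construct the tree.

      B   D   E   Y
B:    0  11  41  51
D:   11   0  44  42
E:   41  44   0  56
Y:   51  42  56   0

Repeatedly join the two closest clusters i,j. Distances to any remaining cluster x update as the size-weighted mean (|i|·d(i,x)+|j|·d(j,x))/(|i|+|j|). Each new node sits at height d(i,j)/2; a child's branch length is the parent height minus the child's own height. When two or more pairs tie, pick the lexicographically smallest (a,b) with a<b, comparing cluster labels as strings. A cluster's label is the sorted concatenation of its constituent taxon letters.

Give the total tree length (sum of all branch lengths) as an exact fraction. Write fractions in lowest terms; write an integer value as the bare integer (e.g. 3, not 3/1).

iteration 1: select B,D (d=11); attach at lengths (11/2, 11/2); label the merged cluster BD
  updated: d(BD,E)=85/2, d(BD,Y)=93/2
iteration 2: select BD,E (d=85/2); attach at lengths (63/4, 85/4); label the merged cluster BDE
  updated: d(BDE,Y)=149/3
iteration 3: select BDE,Y (d=149/3); attach at lengths (43/12, 149/6); label the merged cluster BDEY
final tree: (((B:11/2,D:11/2):63/4,E:85/4):43/12,Y:149/6)
total length: 917/12

917/12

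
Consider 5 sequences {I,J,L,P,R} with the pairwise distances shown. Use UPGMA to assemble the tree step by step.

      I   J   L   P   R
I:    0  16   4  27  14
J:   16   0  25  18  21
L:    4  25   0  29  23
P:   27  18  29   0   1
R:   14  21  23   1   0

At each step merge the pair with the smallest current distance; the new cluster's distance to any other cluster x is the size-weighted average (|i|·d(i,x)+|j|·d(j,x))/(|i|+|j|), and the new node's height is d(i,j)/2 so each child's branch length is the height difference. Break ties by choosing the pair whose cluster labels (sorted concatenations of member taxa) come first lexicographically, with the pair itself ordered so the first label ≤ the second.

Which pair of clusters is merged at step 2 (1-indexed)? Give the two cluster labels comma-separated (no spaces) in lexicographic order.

I,L

1. join P+R (d=1) ⇒ PR; edges |P|=1/2, |R|=1/2
  updated: d(I,PR)=41/2, d(J,PR)=39/2, d(L,PR)=26
2. join I+L (d=4) ⇒ IL; edges |I|=2, |L|=2
  updated: d(IL,J)=41/2, d(IL,PR)=93/4
3. join J+PR (d=39/2) ⇒ JPR; edges |J|=39/4, |PR|=37/4
  updated: d(IL,JPR)=67/3
4. join IL+JPR (d=67/3) ⇒ IJLPR; edges |IL|=55/6, |JPR|=17/12
final tree: ((I:2,L:2):55/6,(J:39/4,(P:1/2,R:1/2):37/4):17/12)
total length: 415/12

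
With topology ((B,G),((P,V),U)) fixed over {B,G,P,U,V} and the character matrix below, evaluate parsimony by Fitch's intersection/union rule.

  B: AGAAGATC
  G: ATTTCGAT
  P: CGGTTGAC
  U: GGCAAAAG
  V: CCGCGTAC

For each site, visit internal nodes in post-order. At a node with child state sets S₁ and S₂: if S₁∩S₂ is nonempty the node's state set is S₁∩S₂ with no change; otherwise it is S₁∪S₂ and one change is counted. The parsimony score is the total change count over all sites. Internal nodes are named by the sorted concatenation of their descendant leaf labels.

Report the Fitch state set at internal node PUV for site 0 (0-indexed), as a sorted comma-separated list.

C,G

BG@0: {A} ∩ {A} = {A} (intersection, +0)
PV@0: {C} ∩ {C} = {C} (intersection, +0)
PUV@0: {C} ∪ {G} = {C,G} (union, +1)
BGPUV@0: {A} ∪ {C,G} = {A,C,G} (union, +1)
BG@1: {G} ∪ {T} = {G,T} (union, +1)
PV@1: {G} ∪ {C} = {C,G} (union, +1)
PUV@1: {C,G} ∩ {G} = {G} (intersection, +0)
BGPUV@1: {G,T} ∩ {G} = {G} (intersection, +0)
BG@2: {A} ∪ {T} = {A,T} (union, +1)
PV@2: {G} ∩ {G} = {G} (intersection, +0)
PUV@2: {G} ∪ {C} = {C,G} (union, +1)
BGPUV@2: {A,T} ∪ {C,G} = {A,C,G,T} (union, +1)
BG@3: {A} ∪ {T} = {A,T} (union, +1)
PV@3: {T} ∪ {C} = {C,T} (union, +1)
PUV@3: {C,T} ∪ {A} = {A,C,T} (union, +1)
BGPUV@3: {A,T} ∩ {A,C,T} = {A,T} (intersection, +0)
BG@4: {G} ∪ {C} = {C,G} (union, +1)
PV@4: {T} ∪ {G} = {G,T} (union, +1)
PUV@4: {G,T} ∪ {A} = {A,G,T} (union, +1)
BGPUV@4: {C,G} ∩ {A,G,T} = {G} (intersection, +0)
BG@5: {A} ∪ {G} = {A,G} (union, +1)
PV@5: {G} ∪ {T} = {G,T} (union, +1)
PUV@5: {G,T} ∪ {A} = {A,G,T} (union, +1)
BGPUV@5: {A,G} ∩ {A,G,T} = {A,G} (intersection, +0)
BG@6: {T} ∪ {A} = {A,T} (union, +1)
PV@6: {A} ∩ {A} = {A} (intersection, +0)
PUV@6: {A} ∩ {A} = {A} (intersection, +0)
BGPUV@6: {A,T} ∩ {A} = {A} (intersection, +0)
BG@7: {C} ∪ {T} = {C,T} (union, +1)
PV@7: {C} ∩ {C} = {C} (intersection, +0)
PUV@7: {C} ∪ {G} = {C,G} (union, +1)
BGPUV@7: {C,T} ∩ {C,G} = {C} (intersection, +0)
per-site changes: [2, 2, 3, 3, 3, 3, 1, 2]; total = 19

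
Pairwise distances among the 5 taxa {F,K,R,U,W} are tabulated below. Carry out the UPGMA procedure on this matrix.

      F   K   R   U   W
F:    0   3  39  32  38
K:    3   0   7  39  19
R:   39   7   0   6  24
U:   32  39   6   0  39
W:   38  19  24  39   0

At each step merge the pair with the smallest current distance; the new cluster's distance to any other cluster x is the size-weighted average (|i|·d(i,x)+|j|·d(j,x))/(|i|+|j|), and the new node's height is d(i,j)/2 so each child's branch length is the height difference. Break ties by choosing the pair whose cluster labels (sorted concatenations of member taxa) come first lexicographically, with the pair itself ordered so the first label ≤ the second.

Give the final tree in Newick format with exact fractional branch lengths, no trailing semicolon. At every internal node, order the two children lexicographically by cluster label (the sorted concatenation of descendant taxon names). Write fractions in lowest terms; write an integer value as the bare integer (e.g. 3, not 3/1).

step 1: merge (F,K) at d=3; branch lengths F→3/2, K→3/2; new cluster FK
  updated: d(FK,R)=23, d(FK,U)=71/2, d(FK,W)=57/2
step 2: merge (R,U) at d=6; branch lengths R→3, U→3; new cluster RU
  updated: d(FK,RU)=117/4, d(RU,W)=63/2
step 3: merge (FK,W) at d=57/2; branch lengths FK→51/4, W→57/4; new cluster FKW
  updated: d(FKW,RU)=30
step 4: merge (FKW,RU) at d=30; branch lengths FKW→3/4, RU→12; new cluster FKRUW
final tree: (((F:3/2,K:3/2):51/4,W:57/4):3/4,(R:3,U:3):12)
total length: 195/4

(((F:3/2,K:3/2):51/4,W:57/4):3/4,(R:3,U:3):12)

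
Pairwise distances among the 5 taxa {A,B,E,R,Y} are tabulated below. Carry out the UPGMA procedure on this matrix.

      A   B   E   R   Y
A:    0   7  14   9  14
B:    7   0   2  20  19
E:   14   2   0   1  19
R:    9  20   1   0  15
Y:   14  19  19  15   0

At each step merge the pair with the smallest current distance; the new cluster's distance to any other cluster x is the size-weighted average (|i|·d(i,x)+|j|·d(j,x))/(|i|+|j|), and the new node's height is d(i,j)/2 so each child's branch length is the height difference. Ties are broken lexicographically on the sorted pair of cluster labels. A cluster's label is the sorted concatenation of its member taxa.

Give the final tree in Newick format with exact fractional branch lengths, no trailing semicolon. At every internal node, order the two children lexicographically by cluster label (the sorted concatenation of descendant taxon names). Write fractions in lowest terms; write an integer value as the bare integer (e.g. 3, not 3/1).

step 1: merge (E,R) at d=1; branch lengths E→1/2, R→1/2; new cluster ER
  updated: d(A,ER)=23/2, d(B,ER)=11, d(ER,Y)=17
step 2: merge (A,B) at d=7; branch lengths A→7/2, B→7/2; new cluster AB
  updated: d(AB,ER)=45/4, d(AB,Y)=33/2
step 3: merge (AB,ER) at d=45/4; branch lengths AB→17/8, ER→41/8; new cluster ABER
  updated: d(ABER,Y)=67/4
step 4: merge (ABER,Y) at d=67/4; branch lengths ABER→11/4, Y→67/8; new cluster ABERY
final tree: (((A:7/2,B:7/2):17/8,(E:1/2,R:1/2):41/8):11/4,Y:67/8)
total length: 211/8

(((A:7/2,B:7/2):17/8,(E:1/2,R:1/2):41/8):11/4,Y:67/8)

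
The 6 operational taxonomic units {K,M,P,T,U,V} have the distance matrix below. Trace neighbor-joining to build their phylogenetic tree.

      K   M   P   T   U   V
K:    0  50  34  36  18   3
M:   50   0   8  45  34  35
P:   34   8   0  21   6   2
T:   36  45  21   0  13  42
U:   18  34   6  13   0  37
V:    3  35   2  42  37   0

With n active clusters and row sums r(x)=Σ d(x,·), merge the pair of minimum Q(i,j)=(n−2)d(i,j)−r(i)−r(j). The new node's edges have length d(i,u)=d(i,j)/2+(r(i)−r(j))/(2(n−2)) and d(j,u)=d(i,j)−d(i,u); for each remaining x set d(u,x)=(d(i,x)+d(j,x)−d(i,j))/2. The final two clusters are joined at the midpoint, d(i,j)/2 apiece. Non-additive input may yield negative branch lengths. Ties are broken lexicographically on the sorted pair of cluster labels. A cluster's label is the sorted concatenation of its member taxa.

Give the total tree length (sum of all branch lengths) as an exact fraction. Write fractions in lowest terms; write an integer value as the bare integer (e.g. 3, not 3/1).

1. join K+V (d=3, Q=-248) ⇒ KV; edges |K|=17/4, |V|=-5/4
  updated: d(KV,M)=41, d(KV,P)=33/2, d(KV,T)=75/2, d(KV,U)=26
2. join T+U (d=13, Q=-313/2) ⇒ TU; edges |T|=51/4, |U|=1/4
  updated: d(KV,TU)=101/4, d(M,TU)=33, d(P,TU)=7
3. join KV+TU (d=101/4, Q=-195/2) ⇒ KTUV; edges |KV|=17, |TU|=33/4
  updated: d(KTUV,M)=195/8, d(KTUV,P)=-7/8
4. join KTUV+M (d=195/8, Q=-63/2) ⇒ KMTUV; edges |KTUV|=31/4, |M|=133/8
  updated: d(KMTUV,P)=-69/8
5. join KMTUV+P (d=-69/8) ⇒ KMPTUV; edges |KMTUV|=-69/16, |P|=-69/16
final tree: ((((K:17/4,V:-5/4):17,(T:51/4,U:1/4):33/4):31/4,M:133/8):-69/16,P:-69/16)
total length: 57

57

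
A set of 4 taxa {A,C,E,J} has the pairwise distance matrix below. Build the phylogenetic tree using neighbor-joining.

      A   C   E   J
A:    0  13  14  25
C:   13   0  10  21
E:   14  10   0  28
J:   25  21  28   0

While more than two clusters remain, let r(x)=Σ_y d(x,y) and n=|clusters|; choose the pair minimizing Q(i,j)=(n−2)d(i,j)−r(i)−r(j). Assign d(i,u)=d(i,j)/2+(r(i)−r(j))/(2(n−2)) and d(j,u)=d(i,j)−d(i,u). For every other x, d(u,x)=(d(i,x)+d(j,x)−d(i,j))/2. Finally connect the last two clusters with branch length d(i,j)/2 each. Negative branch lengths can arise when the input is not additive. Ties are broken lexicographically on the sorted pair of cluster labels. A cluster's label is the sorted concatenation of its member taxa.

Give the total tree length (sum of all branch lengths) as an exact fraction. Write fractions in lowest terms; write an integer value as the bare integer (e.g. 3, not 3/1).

1. join A+E (d=14, Q=-76) ⇒ AE; edges |A|=7, |E|=7
  updated: d(AE,C)=9/2, d(AE,J)=39/2
2. join AE+C (d=9/2, Q=-45) ⇒ ACE; edges |AE|=3/2, |C|=3
  updated: d(ACE,J)=18
3. join ACE+J (d=18) ⇒ ACEJ; edges |ACE|=9, |J|=9
final tree: (((A:7,E:7):3/2,C:3):9,J:9)
total length: 73/2

73/2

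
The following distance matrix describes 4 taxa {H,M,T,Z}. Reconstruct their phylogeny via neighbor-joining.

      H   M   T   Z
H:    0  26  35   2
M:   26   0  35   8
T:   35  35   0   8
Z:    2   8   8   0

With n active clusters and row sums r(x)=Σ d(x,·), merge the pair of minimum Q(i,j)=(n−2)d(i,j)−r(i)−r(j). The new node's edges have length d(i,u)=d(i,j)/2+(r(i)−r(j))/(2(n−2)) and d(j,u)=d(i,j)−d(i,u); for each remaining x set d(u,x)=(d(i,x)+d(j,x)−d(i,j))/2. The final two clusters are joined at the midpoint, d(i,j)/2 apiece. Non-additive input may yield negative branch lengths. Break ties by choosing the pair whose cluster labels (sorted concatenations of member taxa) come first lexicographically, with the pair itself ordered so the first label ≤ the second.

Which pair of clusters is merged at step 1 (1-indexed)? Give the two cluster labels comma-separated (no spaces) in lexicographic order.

H,M

iteration 1: select H,M (d=26, Q=-80); attach at lengths (23/2, 29/2); label the merged cluster HM
  updated: d(HM,T)=22, d(HM,Z)=-8
iteration 2: select HM,T (d=22, Q=-22); attach at lengths (3, 19); label the merged cluster HMT
  updated: d(HMT,Z)=-11
iteration 3: select HMT,Z (d=-11); attach at lengths (-11/2, -11/2); label the merged cluster HMTZ
final tree: (((H:23/2,M:29/2):3,T:19):-11/2,Z:-11/2)
total length: 37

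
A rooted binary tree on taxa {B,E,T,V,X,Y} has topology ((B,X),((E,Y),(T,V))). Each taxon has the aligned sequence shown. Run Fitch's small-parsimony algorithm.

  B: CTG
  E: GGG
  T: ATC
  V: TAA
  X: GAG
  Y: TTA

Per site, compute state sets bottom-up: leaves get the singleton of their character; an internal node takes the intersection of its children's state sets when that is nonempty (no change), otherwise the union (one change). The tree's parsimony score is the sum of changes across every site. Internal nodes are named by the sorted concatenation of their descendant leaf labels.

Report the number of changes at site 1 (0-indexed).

3

site 0, node BX: B={C} ∪ X={G} → {C,G} (+1)
site 0, node EY: E={G} ∪ Y={T} → {G,T} (+1)
site 0, node TV: T={A} ∪ V={T} → {A,T} (+1)
site 0, node ETVY: EY={G,T} ∩ TV={A,T} → {T} (+0)
site 0, node BETVXY: BX={C,G} ∪ ETVY={T} → {C,G,T} (+1)
site 1, node BX: B={T} ∪ X={A} → {A,T} (+1)
site 1, node EY: E={G} ∪ Y={T} → {G,T} (+1)
site 1, node TV: T={T} ∪ V={A} → {A,T} (+1)
site 1, node ETVY: EY={G,T} ∩ TV={A,T} → {T} (+0)
site 1, node BETVXY: BX={A,T} ∩ ETVY={T} → {T} (+0)
site 2, node BX: B={G} ∩ X={G} → {G} (+0)
site 2, node EY: E={G} ∪ Y={A} → {A,G} (+1)
site 2, node TV: T={C} ∪ V={A} → {A,C} (+1)
site 2, node ETVY: EY={A,G} ∩ TV={A,C} → {A} (+0)
site 2, node BETVXY: BX={G} ∪ ETVY={A} → {A,G} (+1)
per-site changes: [4, 3, 3]; total = 10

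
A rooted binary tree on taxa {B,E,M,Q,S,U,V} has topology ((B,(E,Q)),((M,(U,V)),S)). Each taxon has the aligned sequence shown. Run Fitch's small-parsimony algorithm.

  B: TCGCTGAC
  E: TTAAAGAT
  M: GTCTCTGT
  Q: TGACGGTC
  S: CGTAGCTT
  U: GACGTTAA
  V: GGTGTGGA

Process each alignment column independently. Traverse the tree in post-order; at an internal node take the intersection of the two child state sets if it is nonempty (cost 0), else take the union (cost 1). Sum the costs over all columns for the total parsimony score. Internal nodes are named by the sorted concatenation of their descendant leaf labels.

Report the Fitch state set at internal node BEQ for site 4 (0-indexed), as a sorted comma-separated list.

A,G,T

EQ@0: {T} ∩ {T} = {T} (intersection, +0)
BEQ@0: {T} ∩ {T} = {T} (intersection, +0)
UV@0: {G} ∩ {G} = {G} (intersection, +0)
MUV@0: {G} ∩ {G} = {G} (intersection, +0)
MSUV@0: {G} ∪ {C} = {C,G} (union, +1)
BEMQSUV@0: {T} ∪ {C,G} = {C,G,T} (union, +1)
EQ@1: {T} ∪ {G} = {G,T} (union, +1)
BEQ@1: {C} ∪ {G,T} = {C,G,T} (union, +1)
UV@1: {A} ∪ {G} = {A,G} (union, +1)
MUV@1: {T} ∪ {A,G} = {A,G,T} (union, +1)
MSUV@1: {A,G,T} ∩ {G} = {G} (intersection, +0)
BEMQSUV@1: {C,G,T} ∩ {G} = {G} (intersection, +0)
EQ@2: {A} ∩ {A} = {A} (intersection, +0)
BEQ@2: {G} ∪ {A} = {A,G} (union, +1)
UV@2: {C} ∪ {T} = {C,T} (union, +1)
MUV@2: {C} ∩ {C,T} = {C} (intersection, +0)
MSUV@2: {C} ∪ {T} = {C,T} (union, +1)
BEMQSUV@2: {A,G} ∪ {C,T} = {A,C,G,T} (union, +1)
EQ@3: {A} ∪ {C} = {A,C} (union, +1)
BEQ@3: {C} ∩ {A,C} = {C} (intersection, +0)
UV@3: {G} ∩ {G} = {G} (intersection, +0)
MUV@3: {T} ∪ {G} = {G,T} (union, +1)
MSUV@3: {G,T} ∪ {A} = {A,G,T} (union, +1)
BEMQSUV@3: {C} ∪ {A,G,T} = {A,C,G,T} (union, +1)
EQ@4: {A} ∪ {G} = {A,G} (union, +1)
BEQ@4: {T} ∪ {A,G} = {A,G,T} (union, +1)
UV@4: {T} ∩ {T} = {T} (intersection, +0)
MUV@4: {C} ∪ {T} = {C,T} (union, +1)
MSUV@4: {C,T} ∪ {G} = {C,G,T} (union, +1)
BEMQSUV@4: {A,G,T} ∩ {C,G,T} = {G,T} (intersection, +0)
EQ@5: {G} ∩ {G} = {G} (intersection, +0)
BEQ@5: {G} ∩ {G} = {G} (intersection, +0)
UV@5: {T} ∪ {G} = {G,T} (union, +1)
MUV@5: {T} ∩ {G,T} = {T} (intersection, +0)
MSUV@5: {T} ∪ {C} = {C,T} (union, +1)
BEMQSUV@5: {G} ∪ {C,T} = {C,G,T} (union, +1)
EQ@6: {A} ∪ {T} = {A,T} (union, +1)
BEQ@6: {A} ∩ {A,T} = {A} (intersection, +0)
UV@6: {A} ∪ {G} = {A,G} (union, +1)
MUV@6: {G} ∩ {A,G} = {G} (intersection, +0)
MSUV@6: {G} ∪ {T} = {G,T} (union, +1)
BEMQSUV@6: {A} ∪ {G,T} = {A,G,T} (union, +1)
EQ@7: {T} ∪ {C} = {C,T} (union, +1)
BEQ@7: {C} ∩ {C,T} = {C} (intersection, +0)
UV@7: {A} ∩ {A} = {A} (intersection, +0)
MUV@7: {T} ∪ {A} = {A,T} (union, +1)
MSUV@7: {A,T} ∩ {T} = {T} (intersection, +0)
BEMQSUV@7: {C} ∪ {T} = {C,T} (union, +1)
per-site changes: [2, 4, 4, 4, 4, 3, 4, 3]; total = 28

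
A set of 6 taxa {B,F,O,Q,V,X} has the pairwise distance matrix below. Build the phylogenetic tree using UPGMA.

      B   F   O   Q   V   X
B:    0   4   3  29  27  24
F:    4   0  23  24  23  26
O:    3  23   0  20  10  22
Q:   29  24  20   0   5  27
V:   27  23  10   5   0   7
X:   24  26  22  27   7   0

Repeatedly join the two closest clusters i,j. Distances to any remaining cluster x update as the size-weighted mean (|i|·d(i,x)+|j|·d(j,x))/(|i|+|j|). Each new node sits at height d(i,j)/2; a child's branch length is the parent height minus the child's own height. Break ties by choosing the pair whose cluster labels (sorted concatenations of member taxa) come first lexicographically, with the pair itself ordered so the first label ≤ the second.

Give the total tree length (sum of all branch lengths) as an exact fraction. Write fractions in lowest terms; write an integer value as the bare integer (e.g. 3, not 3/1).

1513/36

iteration 1: select B,O (d=3); attach at lengths (3/2, 3/2); label the merged cluster BO
  updated: d(BO,F)=27/2, d(BO,Q)=49/2, d(BO,V)=37/2, d(BO,X)=23
iteration 2: select Q,V (d=5); attach at lengths (5/2, 5/2); label the merged cluster QV
  updated: d(BO,QV)=43/2, d(F,QV)=47/2, d(QV,X)=17
iteration 3: select BO,F (d=27/2); attach at lengths (21/4, 27/4); label the merged cluster BFO
  updated: d(BFO,QV)=133/6, d(BFO,X)=24
iteration 4: select QV,X (d=17); attach at lengths (6, 17/2); label the merged cluster QVX
  updated: d(BFO,QVX)=205/9
iteration 5: select BFO,QVX (d=205/9); attach at lengths (167/36, 26/9); label the merged cluster BFOQVX
final tree: (((B:3/2,O:3/2):21/4,F:27/4):167/36,((Q:5/2,V:5/2):6,X:17/2):26/9)
total length: 1513/36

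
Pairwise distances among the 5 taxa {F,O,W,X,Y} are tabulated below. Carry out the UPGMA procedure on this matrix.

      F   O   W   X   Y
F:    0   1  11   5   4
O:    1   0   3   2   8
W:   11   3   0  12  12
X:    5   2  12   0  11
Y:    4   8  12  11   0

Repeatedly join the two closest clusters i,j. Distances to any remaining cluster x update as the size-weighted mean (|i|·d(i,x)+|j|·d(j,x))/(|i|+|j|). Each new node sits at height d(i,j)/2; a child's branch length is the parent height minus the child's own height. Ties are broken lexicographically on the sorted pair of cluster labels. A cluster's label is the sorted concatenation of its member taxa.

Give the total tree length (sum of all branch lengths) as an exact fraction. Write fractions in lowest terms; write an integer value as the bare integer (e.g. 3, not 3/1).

iteration 1: select F,O (d=1); attach at lengths (1/2, 1/2); label the merged cluster FO
  updated: d(FO,W)=7, d(FO,X)=7/2, d(FO,Y)=6
iteration 2: select FO,X (d=7/2); attach at lengths (5/4, 7/4); label the merged cluster FOX
  updated: d(FOX,W)=26/3, d(FOX,Y)=23/3
iteration 3: select FOX,Y (d=23/3); attach at lengths (25/12, 23/6); label the merged cluster FOXY
  updated: d(FOXY,W)=19/2
iteration 4: select FOXY,W (d=19/2); attach at lengths (11/12, 19/4); label the merged cluster FOWXY
final tree: ((((F:1/2,O:1/2):5/4,X:7/4):25/12,Y:23/6):11/12,W:19/4)
total length: 187/12

187/12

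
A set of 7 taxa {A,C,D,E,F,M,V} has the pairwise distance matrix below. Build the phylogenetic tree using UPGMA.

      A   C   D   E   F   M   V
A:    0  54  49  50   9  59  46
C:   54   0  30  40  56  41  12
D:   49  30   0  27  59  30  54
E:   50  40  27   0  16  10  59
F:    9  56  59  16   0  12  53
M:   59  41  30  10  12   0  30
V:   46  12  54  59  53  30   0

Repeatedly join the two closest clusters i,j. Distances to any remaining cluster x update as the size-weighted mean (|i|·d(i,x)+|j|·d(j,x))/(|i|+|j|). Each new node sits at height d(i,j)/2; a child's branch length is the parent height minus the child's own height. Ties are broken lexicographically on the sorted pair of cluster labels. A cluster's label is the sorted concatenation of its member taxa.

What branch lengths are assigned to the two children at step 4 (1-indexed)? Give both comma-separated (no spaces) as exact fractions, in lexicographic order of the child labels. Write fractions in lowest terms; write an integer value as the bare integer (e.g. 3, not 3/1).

57/4,37/4

1. join A+F (d=9) ⇒ AF; edges |A|=9/2, |F|=9/2
  updated: d(AF,C)=55, d(AF,D)=54, d(AF,E)=33, d(AF,M)=71/2, d(AF,V)=99/2
2. join E+M (d=10) ⇒ EM; edges |E|=5, |M|=5
  updated: d(AF,EM)=137/4, d(C,EM)=81/2, d(D,EM)=57/2, d(EM,V)=89/2
3. join C+V (d=12) ⇒ CV; edges |C|=6, |V|=6
  updated: d(AF,CV)=209/4, d(CV,D)=42, d(CV,EM)=85/2
4. join D+EM (d=57/2) ⇒ DEM; edges |D|=57/4, |EM|=37/4
  updated: d(AF,DEM)=245/6, d(CV,DEM)=127/3
5. join AF+DEM (d=245/6) ⇒ ADEFM; edges |AF|=191/12, |DEM|=37/6
  updated: d(ADEFM,CV)=463/10
6. join ADEFM+CV (d=463/10) ⇒ ACDEFMV; edges |ADEFM|=41/15, |CV|=343/20
final tree: (((A:9/2,F:9/2):191/12,(D:57/4,(E:5,M:5):37/4):37/6):41/15,(C:6,V:6):343/20)
total length: 1447/15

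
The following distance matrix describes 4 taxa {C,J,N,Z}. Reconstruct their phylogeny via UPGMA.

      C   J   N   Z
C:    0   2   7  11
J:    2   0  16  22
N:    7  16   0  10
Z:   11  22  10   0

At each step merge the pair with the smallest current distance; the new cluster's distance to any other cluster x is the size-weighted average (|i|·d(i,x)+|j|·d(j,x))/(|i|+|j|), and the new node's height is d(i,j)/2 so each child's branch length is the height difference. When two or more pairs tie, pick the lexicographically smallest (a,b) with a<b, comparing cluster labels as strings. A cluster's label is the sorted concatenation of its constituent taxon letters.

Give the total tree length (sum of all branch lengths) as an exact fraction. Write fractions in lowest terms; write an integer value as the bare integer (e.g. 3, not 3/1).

iteration 1: select C,J (d=2); attach at lengths (1, 1); label the merged cluster CJ
  updated: d(CJ,N)=23/2, d(CJ,Z)=33/2
iteration 2: select N,Z (d=10); attach at lengths (5, 5); label the merged cluster NZ
  updated: d(CJ,NZ)=14
iteration 3: select CJ,NZ (d=14); attach at lengths (6, 2); label the merged cluster CJNZ
final tree: ((C:1,J:1):6,(N:5,Z:5):2)
total length: 20

20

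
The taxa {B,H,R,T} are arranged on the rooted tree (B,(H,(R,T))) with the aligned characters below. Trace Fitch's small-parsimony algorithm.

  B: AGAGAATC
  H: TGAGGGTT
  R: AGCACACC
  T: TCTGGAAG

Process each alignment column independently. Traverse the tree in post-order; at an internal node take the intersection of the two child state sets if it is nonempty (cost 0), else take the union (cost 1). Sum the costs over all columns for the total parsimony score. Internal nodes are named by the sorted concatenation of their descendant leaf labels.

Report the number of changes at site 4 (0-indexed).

2

site 0, node RT: R={A} ∪ T={T} → {A,T} (+1)
site 0, node HRT: H={T} ∩ RT={A,T} → {T} (+0)
site 0, node BHRT: B={A} ∪ HRT={T} → {A,T} (+1)
site 1, node RT: R={G} ∪ T={C} → {C,G} (+1)
site 1, node HRT: H={G} ∩ RT={C,G} → {G} (+0)
site 1, node BHRT: B={G} ∩ HRT={G} → {G} (+0)
site 2, node RT: R={C} ∪ T={T} → {C,T} (+1)
site 2, node HRT: H={A} ∪ RT={C,T} → {A,C,T} (+1)
site 2, node BHRT: B={A} ∩ HRT={A,C,T} → {A} (+0)
site 3, node RT: R={A} ∪ T={G} → {A,G} (+1)
site 3, node HRT: H={G} ∩ RT={A,G} → {G} (+0)
site 3, node BHRT: B={G} ∩ HRT={G} → {G} (+0)
site 4, node RT: R={C} ∪ T={G} → {C,G} (+1)
site 4, node HRT: H={G} ∩ RT={C,G} → {G} (+0)
site 4, node BHRT: B={A} ∪ HRT={G} → {A,G} (+1)
site 5, node RT: R={A} ∩ T={A} → {A} (+0)
site 5, node HRT: H={G} ∪ RT={A} → {A,G} (+1)
site 5, node BHRT: B={A} ∩ HRT={A,G} → {A} (+0)
site 6, node RT: R={C} ∪ T={A} → {A,C} (+1)
site 6, node HRT: H={T} ∪ RT={A,C} → {A,C,T} (+1)
site 6, node BHRT: B={T} ∩ HRT={A,C,T} → {T} (+0)
site 7, node RT: R={C} ∪ T={G} → {C,G} (+1)
site 7, node HRT: H={T} ∪ RT={C,G} → {C,G,T} (+1)
site 7, node BHRT: B={C} ∩ HRT={C,G,T} → {C} (+0)
per-site changes: [2, 1, 2, 1, 2, 1, 2, 2]; total = 13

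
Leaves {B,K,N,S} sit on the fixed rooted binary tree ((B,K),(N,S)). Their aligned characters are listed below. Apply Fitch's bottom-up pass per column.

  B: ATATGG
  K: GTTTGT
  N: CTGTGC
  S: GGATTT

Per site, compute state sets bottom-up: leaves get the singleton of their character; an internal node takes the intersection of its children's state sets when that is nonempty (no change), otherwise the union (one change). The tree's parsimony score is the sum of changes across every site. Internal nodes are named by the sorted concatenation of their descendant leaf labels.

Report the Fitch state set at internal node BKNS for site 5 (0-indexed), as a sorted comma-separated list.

[col 0] BK: children B:{A}, K:{G} ∪→ {A,G}; cost 1
[col 0] NS: children N:{C}, S:{G} ∪→ {C,G}; cost 1
[col 0] BKNS: children BK:{A,G}, NS:{C,G} ∩→ {G}; cost 0
[col 1] BK: children B:{T}, K:{T} ∩→ {T}; cost 0
[col 1] NS: children N:{T}, S:{G} ∪→ {G,T}; cost 1
[col 1] BKNS: children BK:{T}, NS:{G,T} ∩→ {T}; cost 0
[col 2] BK: children B:{A}, K:{T} ∪→ {A,T}; cost 1
[col 2] NS: children N:{G}, S:{A} ∪→ {A,G}; cost 1
[col 2] BKNS: children BK:{A,T}, NS:{A,G} ∩→ {A}; cost 0
[col 3] BK: children B:{T}, K:{T} ∩→ {T}; cost 0
[col 3] NS: children N:{T}, S:{T} ∩→ {T}; cost 0
[col 3] BKNS: children BK:{T}, NS:{T} ∩→ {T}; cost 0
[col 4] BK: children B:{G}, K:{G} ∩→ {G}; cost 0
[col 4] NS: children N:{G}, S:{T} ∪→ {G,T}; cost 1
[col 4] BKNS: children BK:{G}, NS:{G,T} ∩→ {G}; cost 0
[col 5] BK: children B:{G}, K:{T} ∪→ {G,T}; cost 1
[col 5] NS: children N:{C}, S:{T} ∪→ {C,T}; cost 1
[col 5] BKNS: children BK:{G,T}, NS:{C,T} ∩→ {T}; cost 0
per-site changes: [2, 1, 2, 0, 1, 2]; total = 8

T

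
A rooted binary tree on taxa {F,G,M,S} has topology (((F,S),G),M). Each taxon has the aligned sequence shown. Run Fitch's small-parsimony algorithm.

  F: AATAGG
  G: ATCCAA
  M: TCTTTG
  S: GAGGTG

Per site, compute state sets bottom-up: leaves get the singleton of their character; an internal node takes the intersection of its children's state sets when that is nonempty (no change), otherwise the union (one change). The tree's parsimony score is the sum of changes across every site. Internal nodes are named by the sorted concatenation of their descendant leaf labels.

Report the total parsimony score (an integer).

site 0, node FS: F={A} ∪ S={G} → {A,G} (+1)
site 0, node FGS: FS={A,G} ∩ G={A} → {A} (+0)
site 0, node FGMS: FGS={A} ∪ M={T} → {A,T} (+1)
site 1, node FS: F={A} ∩ S={A} → {A} (+0)
site 1, node FGS: FS={A} ∪ G={T} → {A,T} (+1)
site 1, node FGMS: FGS={A,T} ∪ M={C} → {A,C,T} (+1)
site 2, node FS: F={T} ∪ S={G} → {G,T} (+1)
site 2, node FGS: FS={G,T} ∪ G={C} → {C,G,T} (+1)
site 2, node FGMS: FGS={C,G,T} ∩ M={T} → {T} (+0)
site 3, node FS: F={A} ∪ S={G} → {A,G} (+1)
site 3, node FGS: FS={A,G} ∪ G={C} → {A,C,G} (+1)
site 3, node FGMS: FGS={A,C,G} ∪ M={T} → {A,C,G,T} (+1)
site 4, node FS: F={G} ∪ S={T} → {G,T} (+1)
site 4, node FGS: FS={G,T} ∪ G={A} → {A,G,T} (+1)
site 4, node FGMS: FGS={A,G,T} ∩ M={T} → {T} (+0)
site 5, node FS: F={G} ∩ S={G} → {G} (+0)
site 5, node FGS: FS={G} ∪ G={A} → {A,G} (+1)
site 5, node FGMS: FGS={A,G} ∩ M={G} → {G} (+0)
per-site changes: [2, 2, 2, 3, 2, 1]; total = 12

12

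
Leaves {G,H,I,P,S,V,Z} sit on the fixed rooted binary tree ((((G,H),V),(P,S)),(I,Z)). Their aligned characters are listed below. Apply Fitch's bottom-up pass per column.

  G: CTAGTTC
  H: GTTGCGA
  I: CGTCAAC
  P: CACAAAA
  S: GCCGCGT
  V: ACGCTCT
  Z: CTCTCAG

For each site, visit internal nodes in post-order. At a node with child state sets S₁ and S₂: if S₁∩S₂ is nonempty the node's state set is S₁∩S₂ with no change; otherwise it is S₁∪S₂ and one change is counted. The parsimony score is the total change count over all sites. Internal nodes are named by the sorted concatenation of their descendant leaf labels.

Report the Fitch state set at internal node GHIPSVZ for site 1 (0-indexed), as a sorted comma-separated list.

site 0, node GH: G={C} ∪ H={G} → {C,G} (+1)
site 0, node GHV: GH={C,G} ∪ V={A} → {A,C,G} (+1)
site 0, node PS: P={C} ∪ S={G} → {C,G} (+1)
site 0, node GHPSV: GHV={A,C,G} ∩ PS={C,G} → {C,G} (+0)
site 0, node IZ: I={C} ∩ Z={C} → {C} (+0)
site 0, node GHIPSVZ: GHPSV={C,G} ∩ IZ={C} → {C} (+0)
site 1, node GH: G={T} ∩ H={T} → {T} (+0)
site 1, node GHV: GH={T} ∪ V={C} → {C,T} (+1)
site 1, node PS: P={A} ∪ S={C} → {A,C} (+1)
site 1, node GHPSV: GHV={C,T} ∩ PS={A,C} → {C} (+0)
site 1, node IZ: I={G} ∪ Z={T} → {G,T} (+1)
site 1, node GHIPSVZ: GHPSV={C} ∪ IZ={G,T} → {C,G,T} (+1)
site 2, node GH: G={A} ∪ H={T} → {A,T} (+1)
site 2, node GHV: GH={A,T} ∪ V={G} → {A,G,T} (+1)
site 2, node PS: P={C} ∩ S={C} → {C} (+0)
site 2, node GHPSV: GHV={A,G,T} ∪ PS={C} → {A,C,G,T} (+1)
site 2, node IZ: I={T} ∪ Z={C} → {C,T} (+1)
site 2, node GHIPSVZ: GHPSV={A,C,G,T} ∩ IZ={C,T} → {C,T} (+0)
site 3, node GH: G={G} ∩ H={G} → {G} (+0)
site 3, node GHV: GH={G} ∪ V={C} → {C,G} (+1)
site 3, node PS: P={A} ∪ S={G} → {A,G} (+1)
site 3, node GHPSV: GHV={C,G} ∩ PS={A,G} → {G} (+0)
site 3, node IZ: I={C} ∪ Z={T} → {C,T} (+1)
site 3, node GHIPSVZ: GHPSV={G} ∪ IZ={C,T} → {C,G,T} (+1)
site 4, node GH: G={T} ∪ H={C} → {C,T} (+1)
site 4, node GHV: GH={C,T} ∩ V={T} → {T} (+0)
site 4, node PS: P={A} ∪ S={C} → {A,C} (+1)
site 4, node GHPSV: GHV={T} ∪ PS={A,C} → {A,C,T} (+1)
site 4, node IZ: I={A} ∪ Z={C} → {A,C} (+1)
site 4, node GHIPSVZ: GHPSV={A,C,T} ∩ IZ={A,C} → {A,C} (+0)
site 5, node GH: G={T} ∪ H={G} → {G,T} (+1)
site 5, node GHV: GH={G,T} ∪ V={C} → {C,G,T} (+1)
site 5, node PS: P={A} ∪ S={G} → {A,G} (+1)
site 5, node GHPSV: GHV={C,G,T} ∩ PS={A,G} → {G} (+0)
site 5, node IZ: I={A} ∩ Z={A} → {A} (+0)
site 5, node GHIPSVZ: GHPSV={G} ∪ IZ={A} → {A,G} (+1)
site 6, node GH: G={C} ∪ H={A} → {A,C} (+1)
site 6, node GHV: GH={A,C} ∪ V={T} → {A,C,T} (+1)
site 6, node PS: P={A} ∪ S={T} → {A,T} (+1)
site 6, node GHPSV: GHV={A,C,T} ∩ PS={A,T} → {A,T} (+0)
site 6, node IZ: I={C} ∪ Z={G} → {C,G} (+1)
site 6, node GHIPSVZ: GHPSV={A,T} ∪ IZ={C,G} → {A,C,G,T} (+1)
per-site changes: [3, 4, 4, 4, 4, 4, 5]; total = 28

C,G,T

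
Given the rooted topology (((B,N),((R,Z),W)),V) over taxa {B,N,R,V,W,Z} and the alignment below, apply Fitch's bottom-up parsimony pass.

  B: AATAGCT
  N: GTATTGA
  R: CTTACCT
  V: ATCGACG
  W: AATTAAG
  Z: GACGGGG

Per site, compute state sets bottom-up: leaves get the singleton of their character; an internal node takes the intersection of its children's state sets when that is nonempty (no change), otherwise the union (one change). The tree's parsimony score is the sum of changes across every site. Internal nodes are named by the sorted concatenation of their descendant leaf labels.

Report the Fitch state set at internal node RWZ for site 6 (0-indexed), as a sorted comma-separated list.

BN@0: {A} ∪ {G} = {A,G} (union, +1)
RZ@0: {C} ∪ {G} = {C,G} (union, +1)
RWZ@0: {C,G} ∪ {A} = {A,C,G} (union, +1)
BNRWZ@0: {A,G} ∩ {A,C,G} = {A,G} (intersection, +0)
BNRVWZ@0: {A,G} ∩ {A} = {A} (intersection, +0)
BN@1: {A} ∪ {T} = {A,T} (union, +1)
RZ@1: {T} ∪ {A} = {A,T} (union, +1)
RWZ@1: {A,T} ∩ {A} = {A} (intersection, +0)
BNRWZ@1: {A,T} ∩ {A} = {A} (intersection, +0)
BNRVWZ@1: {A} ∪ {T} = {A,T} (union, +1)
BN@2: {T} ∪ {A} = {A,T} (union, +1)
RZ@2: {T} ∪ {C} = {C,T} (union, +1)
RWZ@2: {C,T} ∩ {T} = {T} (intersection, +0)
BNRWZ@2: {A,T} ∩ {T} = {T} (intersection, +0)
BNRVWZ@2: {T} ∪ {C} = {C,T} (union, +1)
BN@3: {A} ∪ {T} = {A,T} (union, +1)
RZ@3: {A} ∪ {G} = {A,G} (union, +1)
RWZ@3: {A,G} ∪ {T} = {A,G,T} (union, +1)
BNRWZ@3: {A,T} ∩ {A,G,T} = {A,T} (intersection, +0)
BNRVWZ@3: {A,T} ∪ {G} = {A,G,T} (union, +1)
BN@4: {G} ∪ {T} = {G,T} (union, +1)
RZ@4: {C} ∪ {G} = {C,G} (union, +1)
RWZ@4: {C,G} ∪ {A} = {A,C,G} (union, +1)
BNRWZ@4: {G,T} ∩ {A,C,G} = {G} (intersection, +0)
BNRVWZ@4: {G} ∪ {A} = {A,G} (union, +1)
BN@5: {C} ∪ {G} = {C,G} (union, +1)
RZ@5: {C} ∪ {G} = {C,G} (union, +1)
RWZ@5: {C,G} ∪ {A} = {A,C,G} (union, +1)
BNRWZ@5: {C,G} ∩ {A,C,G} = {C,G} (intersection, +0)
BNRVWZ@5: {C,G} ∩ {C} = {C} (intersection, +0)
BN@6: {T} ∪ {A} = {A,T} (union, +1)
RZ@6: {T} ∪ {G} = {G,T} (union, +1)
RWZ@6: {G,T} ∩ {G} = {G} (intersection, +0)
BNRWZ@6: {A,T} ∪ {G} = {A,G,T} (union, +1)
BNRVWZ@6: {A,G,T} ∩ {G} = {G} (intersection, +0)
per-site changes: [3, 3, 3, 4, 4, 3, 3]; total = 23

G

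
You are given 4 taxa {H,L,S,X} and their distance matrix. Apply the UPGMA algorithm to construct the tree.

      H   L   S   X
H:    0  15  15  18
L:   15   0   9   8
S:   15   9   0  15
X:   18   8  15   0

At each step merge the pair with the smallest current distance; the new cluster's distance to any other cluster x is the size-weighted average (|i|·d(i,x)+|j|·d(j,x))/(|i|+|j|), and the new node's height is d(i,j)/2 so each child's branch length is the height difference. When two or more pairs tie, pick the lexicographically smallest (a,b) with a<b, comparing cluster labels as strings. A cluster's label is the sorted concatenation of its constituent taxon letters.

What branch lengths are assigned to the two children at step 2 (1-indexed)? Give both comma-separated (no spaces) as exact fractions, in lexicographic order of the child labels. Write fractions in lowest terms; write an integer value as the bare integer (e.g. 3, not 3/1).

2,6

step 1: merge (L,X) at d=8; branch lengths L→4, X→4; new cluster LX
  updated: d(H,LX)=33/2, d(LX,S)=12
step 2: merge (LX,S) at d=12; branch lengths LX→2, S→6; new cluster LSX
  updated: d(H,LSX)=16
step 3: merge (H,LSX) at d=16; branch lengths H→8, LSX→2; new cluster HLSX
final tree: (H:8,((L:4,X:4):2,S:6):2)
total length: 26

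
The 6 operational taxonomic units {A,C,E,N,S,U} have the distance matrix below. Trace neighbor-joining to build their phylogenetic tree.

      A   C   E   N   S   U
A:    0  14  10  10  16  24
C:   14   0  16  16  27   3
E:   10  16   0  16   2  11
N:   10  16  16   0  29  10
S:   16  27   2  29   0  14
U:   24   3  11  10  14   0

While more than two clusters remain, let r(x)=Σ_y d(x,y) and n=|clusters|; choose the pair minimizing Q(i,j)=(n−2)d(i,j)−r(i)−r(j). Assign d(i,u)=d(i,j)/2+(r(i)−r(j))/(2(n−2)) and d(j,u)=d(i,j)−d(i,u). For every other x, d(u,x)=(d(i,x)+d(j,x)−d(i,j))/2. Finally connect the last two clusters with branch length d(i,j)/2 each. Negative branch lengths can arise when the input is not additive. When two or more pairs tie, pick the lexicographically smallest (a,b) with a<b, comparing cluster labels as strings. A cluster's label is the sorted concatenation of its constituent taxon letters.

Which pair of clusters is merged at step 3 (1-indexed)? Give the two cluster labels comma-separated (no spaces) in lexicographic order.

A,ES

step 1: merge (E,S) at d=2, Q=-135; branch lengths E→-25/8, S→41/8; new cluster ES
  updated: d(A,ES)=12, d(C,ES)=41/2, d(ES,N)=43/2, d(ES,U)=23/2
step 2: merge (C,U) at d=3, Q=-93; branch lengths C→7/3, U→2/3; new cluster CU
  updated: d(A,CU)=35/2, d(CU,ES)=29/2, d(CU,N)=23/2
step 3: merge (A,ES) at d=12, Q=-127/2; branch lengths A→31/8, ES→65/8; new cluster AES
  updated: d(AES,CU)=10, d(AES,N)=39/4
step 4: merge (AES,CU) at d=10, Q=-125/4; branch lengths AES→33/8, CU→47/8; new cluster ACESU
  updated: d(ACESU,N)=45/8
step 5: merge (ACESU,N) at d=45/8; branch lengths ACESU→45/16, N→45/16; new cluster ACENSU
final tree: (((A:31/8,(E:-25/8,S:41/8):65/8):33/8,(C:7/3,U:2/3):47/8):45/16,N:45/16)
total length: 261/8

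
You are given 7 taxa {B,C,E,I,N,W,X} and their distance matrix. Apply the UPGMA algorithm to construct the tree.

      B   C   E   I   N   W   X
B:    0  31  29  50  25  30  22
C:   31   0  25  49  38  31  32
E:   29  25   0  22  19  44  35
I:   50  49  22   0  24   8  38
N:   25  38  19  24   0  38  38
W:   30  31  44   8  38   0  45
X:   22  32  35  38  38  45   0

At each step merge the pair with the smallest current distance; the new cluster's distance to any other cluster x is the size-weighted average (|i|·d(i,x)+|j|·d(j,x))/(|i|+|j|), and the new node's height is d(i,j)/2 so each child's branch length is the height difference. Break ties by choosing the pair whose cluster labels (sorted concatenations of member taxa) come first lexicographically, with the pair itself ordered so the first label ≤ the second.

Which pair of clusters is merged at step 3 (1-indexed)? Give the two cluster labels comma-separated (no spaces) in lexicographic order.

B,X

step 1: merge (I,W) at d=8; branch lengths I→4, W→4; new cluster IW
  updated: d(B,IW)=40, d(C,IW)=40, d(E,IW)=33, d(IW,N)=31, d(IW,X)=83/2
step 2: merge (E,N) at d=19; branch lengths E→19/2, N→19/2; new cluster EN
  updated: d(B,EN)=27, d(C,EN)=63/2, d(EN,IW)=32, d(EN,X)=73/2
step 3: merge (B,X) at d=22; branch lengths B→11, X→11; new cluster BX
  updated: d(BX,C)=63/2, d(BX,EN)=127/4, d(BX,IW)=163/4
step 4: merge (BX,C) at d=63/2; branch lengths BX→19/4, C→63/4; new cluster BCX
  updated: d(BCX,EN)=95/3, d(BCX,IW)=81/2
step 5: merge (BCX,EN) at d=95/3; branch lengths BCX→1/12, EN→19/3; new cluster BCENX
  updated: d(BCENX,IW)=371/10
step 6: merge (BCENX,IW) at d=371/10; branch lengths BCENX→163/60, IW→291/20; new cluster BCEINWX
final tree: ((((B:11,X:11):19/4,C:63/4):1/12,(E:19/2,N:19/2):19/3):163/60,(I:4,W:4):291/20)
total length: 5591/60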